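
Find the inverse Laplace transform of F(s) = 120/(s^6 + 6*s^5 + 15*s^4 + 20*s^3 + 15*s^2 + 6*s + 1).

t^5*exp(-t)

Rewrite the denominator: s^6 + 6*s^5 + 15*s^4 + 20*s^3 + 15*s^2 + 6*s + 1 = (s + 1)^6.
The form in (s + 1) signals a first-shifting-theorem factor e^(-t).
Since L{t^5} = 5!/s^6 = 120/s^6, the inverse is t^5*e^(-t).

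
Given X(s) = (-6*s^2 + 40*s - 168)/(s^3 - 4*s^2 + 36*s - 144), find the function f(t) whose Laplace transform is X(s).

f(t) = -2*exp(4*t) + 4*sin(6*t) - 4*cos(6*t)

Factor the denominator: s^3 - 4*s^2 + 36*s - 144 = (s - 4)*(s^2 + 36).
Partial fraction decomposition gives [-2/(s - 4)] + [-4*s/(s^2 + 36)] + [24/(s^2 + 36)].
Invert each term: -2/(s - 4) ↔ -2e^(4t); -4·s/(s^2 + 36) ↔ -4cos(6t); 4·6/(s^2 + 36) ↔ 4sin(6t).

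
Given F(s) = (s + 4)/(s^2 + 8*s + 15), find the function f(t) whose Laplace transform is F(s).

f(t) = exp(-4*t)*cosh(t)

Rewrite the denominator: s^2 + 8*s + 15 = (s + 4)^2 - 1.
The form in (s + 4) signals a first-shifting-theorem factor e^(-4t).
Since L{cosh(t)} = s/(s^2 - 1), the inverse is e^(-4*t)*cosh(t).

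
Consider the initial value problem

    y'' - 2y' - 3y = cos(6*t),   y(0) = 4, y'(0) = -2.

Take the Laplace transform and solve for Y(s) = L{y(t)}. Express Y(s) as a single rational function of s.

Y(s) = (4*s^3 - 10*s^2 + 145*s - 360)/(s^4 - 2*s^3 + 33*s^2 - 72*s - 108)

Laplace-transform each side.
The derivative rules (L{y''} = s^2 Y - s·y(0) - y'(0) and L{y'} = sY - y(0), with y(0) = 4, y'(0) = -2) turn the left side into (s^2 - 2*s - 3)Y - (4*s - 10).
The right side is L{cos(6*t)} = s/(s^2 + 36).
So (s^2 - 2*s - 3)Y = s/(s^2 + 36) + (4*s - 10).
Divide through and combine into a single rational function.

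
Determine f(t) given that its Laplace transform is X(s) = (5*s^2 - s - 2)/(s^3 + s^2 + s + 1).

Factor the denominator: s^3 + s^2 + s + 1 = (s + 1)*(s^2 + 1).
Partial fraction decomposition gives [2/(s + 1)] + [3*s/(s^2 + 1)] + [-4/(s^2 + 1)].
Invert each term: 2/(s + 1) ↔ 2e^(-t); 3·s/(s^2 + 1) ↔ 3cos(t); -4·1/(s^2 + 1) ↔ -4sin(t).

f(t) = -4*sin(t) + 3*cos(t) + 2*exp(-t)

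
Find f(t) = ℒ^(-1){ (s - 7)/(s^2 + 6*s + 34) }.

f(t) = -2*exp(-3*t)*sin(5*t) + exp(-3*t)*cos(5*t)

Complete the square in the denominator: s^2 + 6*s + 34 = (s + 3)^2 + 5^2.
Split the numerator to match: s - 7 = 1·(s + 3) - 2·5.
Invert each term: 1·(s + 3)/((s + 3)^2 + 25) ↔ e^(-3t)cos(5t); -2·5/((s + 3)^2 + 25) ↔ -2e^(-3t)sin(5t).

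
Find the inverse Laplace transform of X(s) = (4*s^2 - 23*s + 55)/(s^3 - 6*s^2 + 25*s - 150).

exp(6*t) - sin(5*t) + 3*cos(5*t)

Factor the denominator: s^3 - 6*s^2 + 25*s - 150 = (s - 6)*(s^2 + 25).
Partial fraction decomposition gives [1/(s - 6)] + [3*s/(s^2 + 25)] + [-5/(s^2 + 25)].
Invert each term: 1/(s - 6) ↔ e^(6t); 3·s/(s^2 + 25) ↔ 3cos(5t); -1·5/(s^2 + 25) ↔ -sin(5t).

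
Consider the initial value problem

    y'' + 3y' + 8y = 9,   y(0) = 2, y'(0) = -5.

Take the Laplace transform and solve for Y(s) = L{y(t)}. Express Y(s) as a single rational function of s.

Y(s) = (2*s^2 + s + 9)/(s^3 + 3*s^2 + 8*s)

Transform both sides with L{·}.
With L{y''} = s^2 Y - s·y(0) - y'(0) and L{y'} = sY - y(0), with y(0) = 2, y'(0) = -5: the LHS transforms to (s^2 + 3*s + 8)Y - (2*s + 1).
The right side is L{9} = 9/s.
So (s^2 + 3*s + 8)Y = 9/s + (2*s + 1).
Isolate Y and clear denominators.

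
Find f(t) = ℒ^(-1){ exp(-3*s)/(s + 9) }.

f(t) = Heaviside(t - 3)*(exp(-9*t + 27))

The factor e^(-3s) signals a time shift by c = 3 (second shifting theorem).
L{e^(-9t)} = 1/(s + 9), so L^-1{1/(s + 9)} = exp(-9*t).
Hence the inverse is u(t - 3) times that function evaluated at t - 3.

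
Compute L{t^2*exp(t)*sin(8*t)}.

16*(3*s^2 - 6*s - 61)/(s^2 - 2*s + 65)^3

L{sin(8t)} = 8/(s^2 + 64).
Multiplying by e^(t) shifts s → s - 1, so L{exp(t)*sin(8*t)} = 8/((s - 1)^2 + 64).
Then apply L{t^2·g(t)} = (-1)^2 d^2/ds^2[G(s)] with G(s) = 8/((s - 1)^2 + 64):
differentiating 2 times and applying the sign gives 16*(3*s^2 - 6*s - 61)/(s^2 - 2*s + 65)^3.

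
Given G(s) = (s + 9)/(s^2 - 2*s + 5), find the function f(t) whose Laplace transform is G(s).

Complete the square in the denominator: s^2 - 2*s + 5 = (s - 1)^2 + 2^2.
Split the numerator to match: s + 9 = 1·(s - 1) + 5·2.
Invert each term: 1·(s - 1)/((s - 1)^2 + 4) ↔ e^(t)cos(2t); 5·2/((s - 1)^2 + 4) ↔ 5e^(t)sin(2t).

f(t) = 5*exp(t)*sin(2*t) + exp(t)*cos(2*t)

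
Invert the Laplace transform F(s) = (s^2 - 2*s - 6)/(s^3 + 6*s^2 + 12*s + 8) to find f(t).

f(t) = t^2*exp(-2*t) - 6*t*exp(-2*t) + exp(-2*t)

Factor the denominator: s^3 + 6*s^2 + 12*s + 8 = (s + 2)^3.
Partial fraction decomposition gives [1/(s + 2)] + [-6/(s + 2)^2] + [2/(s + 2)^3].
Invert each term: 1/(s + 2) ↔ e^(-2t); -6/(s + 2)^2 ↔ -6t·e^(-2t); 2/(s + 2)^3 ↔ (1)t^2·e^(-2t).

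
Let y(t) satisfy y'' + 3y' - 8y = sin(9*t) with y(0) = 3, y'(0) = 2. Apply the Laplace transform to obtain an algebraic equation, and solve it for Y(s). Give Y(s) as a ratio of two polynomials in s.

Take the Laplace transform of both sides.
Using L{y''} = s^2 Y - s·y(0) - y'(0) and L{y'} = sY - y(0), with y(0) = 3, y'(0) = 2, the left side becomes (s^2 + 3*s - 8)Y - (3*s + 11).
The right side is L{sin(9*t)} = 9/(s^2 + 81).
So (s^2 + 3*s - 8)Y = 9/(s^2 + 81) + (3*s + 11).
Isolate Y and clear denominators.

Y(s) = (3*s^3 + 11*s^2 + 243*s + 900)/(s^4 + 3*s^3 + 73*s^2 + 243*s - 648)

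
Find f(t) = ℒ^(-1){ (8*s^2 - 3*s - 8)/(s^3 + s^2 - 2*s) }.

Factor the denominator: s^3 + s^2 - 2*s = s*(s - 1)*(s + 2).
Partial fraction decomposition gives [4/s] + [5/(s + 2)] + [-1/(s - 1)].
Invert each term: 4/(s - 0) ↔ 4e^(0t); 5/(s + 2) ↔ 5e^(-2t); -1/(s - 1) ↔ -e^(t).

f(t) = -exp(t) + 4 + 5*exp(-2*t)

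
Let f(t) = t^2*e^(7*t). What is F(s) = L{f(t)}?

F(s) = 2/(s - 7)^3

L{e^(7t)} = 1/(s - 7).
Then apply L{t^2·g(t)} = (-1)^2 d^2/ds^2[G(s)] with G(s) = 1/(s - 7):
differentiating 2 times and applying the sign gives 2/(s - 7)^3.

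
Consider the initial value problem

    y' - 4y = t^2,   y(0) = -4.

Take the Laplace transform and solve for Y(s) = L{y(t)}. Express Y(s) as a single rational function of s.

Laplace-transform each side.
With L{y'} = sY - y(0) = sY - (-4): the LHS transforms to (s - 4)Y - (-4).
The right side is L{t^2} = 2/s^3.
So (s - 4)Y = 2/s^3 + (-4).
Divide through and combine into a single rational function.

Y(s) = (-4*s^3 + 2)/(s^4 - 4*s^3)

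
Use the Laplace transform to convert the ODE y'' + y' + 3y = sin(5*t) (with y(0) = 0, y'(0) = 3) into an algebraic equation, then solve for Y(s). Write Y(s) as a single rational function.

Y(s) = (3*s^2 + 80)/(s^4 + s^3 + 28*s^2 + 25*s + 75)

Laplace-transform each side.
Using L{y''} = s^2 Y - s·y(0) - y'(0) and L{y'} = sY - y(0), with y(0) = 0, y'(0) = 3, the left side becomes (s^2 + s + 3)Y - (3).
The right side is L{sin(5*t)} = 5/(s^2 + 25).
So (s^2 + s + 3)Y = 5/(s^2 + 25) + (3).
Divide through and combine into a single rational function.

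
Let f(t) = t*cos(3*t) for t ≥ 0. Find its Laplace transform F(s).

F(s) = (s - 3)*(s + 3)/(s^2 + 9)^2

L{cos(3t)} = s/(s^2 + 9).
Then apply L{t·g(t)} = -d/ds[G(s)] with G(s) = s/(s^2 + 9):
differentiating 1 time and applying the sign gives (s - 3)*(s + 3)/(s^2 + 9)^2.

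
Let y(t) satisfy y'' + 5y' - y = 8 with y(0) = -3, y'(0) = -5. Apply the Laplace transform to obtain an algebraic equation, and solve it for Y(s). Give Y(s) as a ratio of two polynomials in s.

Y(s) = (-3*s^2 - 20*s + 8)/(s^3 + 5*s^2 - s)

Take the Laplace transform of both sides.
With L{y''} = s^2 Y - s·y(0) - y'(0) and L{y'} = sY - y(0), with y(0) = -3, y'(0) = -5: the LHS transforms to (s^2 + 5*s - 1)Y - (-3*s - 20).
The right side is L{8} = 8/s.
So (s^2 + 5*s - 1)Y = 8/s + (-3*s - 20).
Solve for Y(s) and write it as one ratio of polynomials.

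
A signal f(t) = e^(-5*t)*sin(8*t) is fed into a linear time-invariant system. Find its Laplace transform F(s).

L{sin(8t)} = 8/(s^2 + 64).
By the first shifting theorem, multiplying by e^(-5t) replaces s with s + 5.

F(s) = 8/((s + 5)^2 + 64)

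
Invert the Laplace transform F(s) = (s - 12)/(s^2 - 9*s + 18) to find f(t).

Factor the denominator: s^2 - 9*s + 18 = (s - 6)*(s - 3).
Partial fraction decomposition gives [3/(s - 3)] + [-2/(s - 6)].
Invert each term: 3/(s - 3) ↔ 3e^(3t); -2/(s - 6) ↔ -2e^(6t).

f(t) = -2*exp(6*t) + 3*exp(3*t)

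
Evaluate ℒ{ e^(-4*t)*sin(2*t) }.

L{sin(2t)} = 2/(s^2 + 4).
By the first shifting theorem, multiplying by e^(-4t) replaces s with s + 4.

2/((s + 4)^2 + 4)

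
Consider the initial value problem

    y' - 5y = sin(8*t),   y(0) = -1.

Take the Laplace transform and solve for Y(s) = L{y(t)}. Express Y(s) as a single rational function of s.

Y(s) = (-s^2 - 56)/(s^3 - 5*s^2 + 64*s - 320)

Take the Laplace transform of both sides.
Using L{y'} = sY - y(0) = sY - (-1), the left side becomes (s - 5)Y - (-1).
The right side is L{sin(8*t)} = 8/(s^2 + 64).
So (s - 5)Y = 8/(s^2 + 64) + (-1).
Solve for Y(s) and write it as one ratio of polynomials.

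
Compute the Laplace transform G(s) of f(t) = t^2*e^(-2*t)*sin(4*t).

G(s) = 8*(3*s^2 + 12*s - 4)/(s^2 + 4*s + 20)^3

L{sin(4t)} = 4/(s^2 + 16).
Multiplying by e^(-2t) shifts s → s + 2, so L{e^(-2*t)*sin(4*t)} = 4/((s + 2)^2 + 16).
Then apply L{t^2·g(t)} = (-1)^2 d^2/ds^2[H(s)] with H(s) = 4/((s + 2)^2 + 16):
differentiating 2 times and applying the sign gives 8*(3*s^2 + 12*s - 4)/(s^2 + 4*s + 20)^3.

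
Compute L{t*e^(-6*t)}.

L{e^(-6t)} = 1/(s + 6).
Then apply L{t·g(t)} = -d/ds[G(s)] with G(s) = 1/(s + 6):
differentiating 1 time and applying the sign gives (s + 6)^(-2).

(s + 6)^(-2)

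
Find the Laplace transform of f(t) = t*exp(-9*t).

(s + 9)^(-2)

L{e^(-9t)} = 1/(s + 9).
Then apply L{t·g(t)} = -d/ds[G(s)] with G(s) = 1/(s + 9):
differentiating 1 time and applying the sign gives (s + 9)^(-2).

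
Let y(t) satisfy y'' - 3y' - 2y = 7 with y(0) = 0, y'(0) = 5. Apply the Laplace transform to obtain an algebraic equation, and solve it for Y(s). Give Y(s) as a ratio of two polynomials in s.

Transform both sides with L{·}.
With L{y''} = s^2 Y - s·y(0) - y'(0) and L{y'} = sY - y(0), with y(0) = 0, y'(0) = 5: the LHS transforms to (s^2 - 3*s - 2)Y - (5).
The right side is L{7} = 7/s.
So (s^2 - 3*s - 2)Y = 7/s + (5).
Divide through and combine into a single rational function.

Y(s) = (5*s + 7)/(s^3 - 3*s^2 - 2*s)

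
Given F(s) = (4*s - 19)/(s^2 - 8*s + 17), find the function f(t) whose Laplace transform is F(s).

Complete the square in the denominator: s^2 - 8*s + 17 = (s - 4)^2 + 1^2.
Split the numerator to match: 4*s - 19 = 4·(s - 4) - 3·1.
Invert each term: 4·(s - 4)/((s - 4)^2 + 1) ↔ 4e^(4t)cos(t); -3·1/((s - 4)^2 + 1) ↔ -3e^(4t)sin(t).

f(t) = -3*exp(4*t)*sin(t) + 4*exp(4*t)*cos(t)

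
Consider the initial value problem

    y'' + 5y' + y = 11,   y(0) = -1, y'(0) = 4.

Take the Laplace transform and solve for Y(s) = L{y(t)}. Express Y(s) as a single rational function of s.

Y(s) = (-s^2 - s + 11)/(s^3 + 5*s^2 + s)

Transform both sides with L{·}.
The derivative rules (L{y''} = s^2 Y - s·y(0) - y'(0) and L{y'} = sY - y(0), with y(0) = -1, y'(0) = 4) turn the left side into (s^2 + 5*s + 1)Y - (-s - 1).
The right side is L{11} = 11/s.
So (s^2 + 5*s + 1)Y = 11/s + (-s - 1).
Solve for Y(s) and write it as one ratio of polynomials.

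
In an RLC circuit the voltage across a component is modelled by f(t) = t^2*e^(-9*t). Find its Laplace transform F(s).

L{e^(-9t)} = 1/(s + 9).
Then apply L{t^2·g(t)} = (-1)^2 d^2/ds^2[G(s)] with G(s) = 1/(s + 9):
differentiating 2 times and applying the sign gives 2/(s + 9)^3.

F(s) = 2/(s + 9)^3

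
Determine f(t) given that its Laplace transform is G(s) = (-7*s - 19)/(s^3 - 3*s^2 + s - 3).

f(t) = -4*exp(3*t) + 5*sin(t) + 4*cos(t)

Factor the denominator: s^3 - 3*s^2 + s - 3 = (s - 3)*(s^2 + 1).
Partial fraction decomposition gives [-4/(s - 3)] + [4*s/(s^2 + 1)] + [5/(s^2 + 1)].
Invert each term: -4/(s - 3) ↔ -4e^(3t); 4·s/(s^2 + 1) ↔ 4cos(t); 5·1/(s^2 + 1) ↔ 5sin(t).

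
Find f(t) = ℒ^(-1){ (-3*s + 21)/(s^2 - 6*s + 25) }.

Complete the square in the denominator: s^2 - 6*s + 25 = (s - 3)^2 + 4^2.
Split the numerator to match: -3*s + 21 = -3·(s - 3) + 3·4.
Invert each term: -3·(s - 3)/((s - 3)^2 + 16) ↔ -3e^(3t)cos(4t); 3·4/((s - 3)^2 + 16) ↔ 3e^(3t)sin(4t).

f(t) = 3*exp(3*t)*sin(4*t) - 3*exp(3*t)*cos(4*t)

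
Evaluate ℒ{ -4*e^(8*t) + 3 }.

By linearity of the Laplace transform, transform each term separately.
L{3} = 3/s; (-4)·[L{e^(8t)} = 1/(s - 8)].

-4/(s - 8) + 3/s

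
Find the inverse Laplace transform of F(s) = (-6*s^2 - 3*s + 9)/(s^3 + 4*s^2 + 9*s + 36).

Factor the denominator: s^3 + 4*s^2 + 9*s + 36 = (s + 4)*(s^2 + 9).
Partial fraction decomposition gives [-3/(s + 4)] + [-3*s/(s^2 + 9)] + [9/(s^2 + 9)].
Invert each term: -3/(s + 4) ↔ -3e^(-4t); -3·s/(s^2 + 9) ↔ -3cos(3t); 3·3/(s^2 + 9) ↔ 3sin(3t).

3*sin(3*t) - 3*cos(3*t) - 3*exp(-4*t)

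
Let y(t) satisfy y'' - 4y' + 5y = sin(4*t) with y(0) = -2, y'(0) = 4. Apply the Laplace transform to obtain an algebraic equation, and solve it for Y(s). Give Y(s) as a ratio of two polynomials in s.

Y(s) = (-2*s^3 + 12*s^2 - 32*s + 196)/(s^4 - 4*s^3 + 21*s^2 - 64*s + 80)

Transform both sides with L{·}.
The derivative rules (L{y''} = s^2 Y - s·y(0) - y'(0) and L{y'} = sY - y(0), with y(0) = -2, y'(0) = 4) turn the left side into (s^2 - 4*s + 5)Y - (-2*s + 12).
The right side is L{sin(4*t)} = 4/(s^2 + 16).
So (s^2 - 4*s + 5)Y = 4/(s^2 + 16) + (-2*s + 12).
Divide through and combine into a single rational function.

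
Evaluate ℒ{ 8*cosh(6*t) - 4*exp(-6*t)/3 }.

8*s/(s^2 - 36) - 4/(3*(s + 6))

The transform is linear, so treat each term independently.
(-4/3)·[L{e^(-6t)} = 1/(s + 6)]; (8)·[L{cosh(6t)} = s/(s^2 - 36)].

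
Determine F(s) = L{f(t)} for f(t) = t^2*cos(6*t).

L{cos(6t)} = s/(s^2 + 36).
Then apply L{t^2·g(t)} = (-1)^2 d^2/ds^2[G(s)] with G(s) = s/(s^2 + 36):
differentiating 2 times and applying the sign gives 2*s*(s^2 - 108)/(s^2 + 36)^3.

F(s) = 2*s*(s^2 - 108)/(s^2 + 36)^3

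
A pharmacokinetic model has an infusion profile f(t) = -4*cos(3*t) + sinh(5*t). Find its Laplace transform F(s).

F(s) = -4*s/(s^2 + 9) + 5/(s^2 - 25)

Apply the Laplace transform termwise.
L{sinh(5t)} = 5/(s^2 - 25); (-4)·[L{cos(3t)} = s/(s^2 + 9)].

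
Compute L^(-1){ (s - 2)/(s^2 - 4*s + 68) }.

exp(2*t)*cos(8*t)

Rewrite the denominator: s^2 - 4*s + 68 = (s - 2)^2 + 64.
The form in (s - 2) signals a first-shifting-theorem factor e^(2t).
Since L{cos(8t)} = s/(s^2 + 64), the inverse is e^(2*t)*cos(8*t).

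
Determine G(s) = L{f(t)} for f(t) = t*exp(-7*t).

G(s) = (s + 7)^(-2)

L{e^(-7t)} = 1/(s + 7).
Then apply L{t·g(t)} = -d/ds[H(s)] with H(s) = 1/(s + 7):
differentiating 1 time and applying the sign gives (s + 7)^(-2).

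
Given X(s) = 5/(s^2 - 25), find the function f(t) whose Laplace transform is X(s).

Since L{sinh(5t)} = 5/(s^2 - 25), the inverse is sinh(5*t).

f(t) = sinh(5*t)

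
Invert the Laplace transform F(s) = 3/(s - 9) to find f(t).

f(t) = 3*exp(9*t)

Since L{e^(9t)} = 1/(s - 9), the inverse is e^(9*t), scaled by 3.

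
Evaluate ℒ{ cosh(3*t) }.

s/(s^2 - 9)

L{cosh(3t)} = s/(s^2 - 9).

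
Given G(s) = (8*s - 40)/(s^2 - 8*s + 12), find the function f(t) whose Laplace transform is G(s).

f(t) = 2*exp(6*t) + 6*exp(2*t)

Factor the denominator: s^2 - 8*s + 12 = (s - 6)*(s - 2).
Partial fraction decomposition gives [2/(s - 6)] + [6/(s - 2)].
Invert each term: 2/(s - 6) ↔ 2e^(6t); 6/(s - 2) ↔ 6e^(2t).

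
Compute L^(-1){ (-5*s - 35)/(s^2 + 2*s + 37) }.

-5*exp(-t)*sin(6*t) - 5*exp(-t)*cos(6*t)

Complete the square in the denominator: s^2 + 2*s + 37 = (s + 1)^2 + 6^2.
Split the numerator to match: -5*s - 35 = -5·(s + 1) - 5·6.
Invert each term: -5·(s + 1)/((s + 1)^2 + 36) ↔ -5e^(-t)cos(6t); -5·6/((s + 1)^2 + 36) ↔ -5e^(-t)sin(6t).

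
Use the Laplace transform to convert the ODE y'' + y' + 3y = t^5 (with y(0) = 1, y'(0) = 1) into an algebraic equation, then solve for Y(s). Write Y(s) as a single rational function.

Y(s) = (s^7 + 2*s^6 + 120)/(s^8 + s^7 + 3*s^6)

Apply the Laplace transform to the equation.
The derivative rules (L{y''} = s^2 Y - s·y(0) - y'(0) and L{y'} = sY - y(0), with y(0) = 1, y'(0) = 1) turn the left side into (s^2 + s + 3)Y - (s + 2).
The right side is L{t^5} = 120/s^6.
So (s^2 + s + 3)Y = 120/s^6 + (s + 2).
Divide through and combine into a single rational function.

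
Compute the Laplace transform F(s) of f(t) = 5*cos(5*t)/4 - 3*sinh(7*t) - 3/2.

By linearity of the Laplace transform, transform each term separately.
L{-3/2} = (-3/2)/s; (-3)·[L{sinh(7t)} = 7/(s^2 - 49)]; (5/4)·[L{cos(5t)} = s/(s^2 + 25)].

F(s) = 5*s/(4*(s^2 + 25)) - 21/(s^2 - 49) - 3/(2*s)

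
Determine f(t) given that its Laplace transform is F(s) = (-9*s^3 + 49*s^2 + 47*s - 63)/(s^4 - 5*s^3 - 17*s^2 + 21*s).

f(t) = -exp(7*t) - exp(t) - 3 - 4*exp(-3*t)

Factor the denominator: s^4 - 5*s^3 - 17*s^2 + 21*s = s*(s - 7)*(s - 1)*(s + 3).
Partial fraction decomposition gives [-4/(s + 3)] + [-3/s] + [-1/(s - 7)] + [-1/(s - 1)].
Invert each term: -4/(s + 3) ↔ -4e^(-3t); -3/(s - 0) ↔ -3e^(0t); -1/(s - 7) ↔ -e^(7t); -1/(s - 1) ↔ -e^(t).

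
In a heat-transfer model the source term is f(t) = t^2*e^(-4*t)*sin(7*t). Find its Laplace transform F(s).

F(s) = 14*(3*s^2 + 24*s - 1)/(s^2 + 8*s + 65)^3

L{sin(7t)} = 7/(s^2 + 49).
Multiplying by e^(-4t) shifts s → s + 4, so L{e^(-4*t)*sin(7*t)} = 7/((s + 4)^2 + 49).
Then apply L{t^2·g(t)} = (-1)^2 d^2/ds^2[G(s)] with G(s) = 7/((s + 4)^2 + 49):
differentiating 2 times and applying the sign gives 14*(3*s^2 + 24*s - 1)/(s^2 + 8*s + 65)^3.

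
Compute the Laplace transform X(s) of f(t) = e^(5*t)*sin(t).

L{sin(t)} = 1/(s^2 + 1).
By the first shifting theorem, multiplying by e^(5t) replaces s with s - 5.

X(s) = 1/((s - 5)^2 + 1)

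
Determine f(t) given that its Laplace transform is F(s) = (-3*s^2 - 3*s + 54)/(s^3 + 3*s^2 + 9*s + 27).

f(t) = 4*sin(3*t) - 5*cos(3*t) + 2*exp(-3*t)

Factor the denominator: s^3 + 3*s^2 + 9*s + 27 = (s + 3)*(s^2 + 9).
Partial fraction decomposition gives [2/(s + 3)] + [-5*s/(s^2 + 9)] + [12/(s^2 + 9)].
Invert each term: 2/(s + 3) ↔ 2e^(-3t); -5·s/(s^2 + 9) ↔ -5cos(3t); 4·3/(s^2 + 9) ↔ 4sin(3t).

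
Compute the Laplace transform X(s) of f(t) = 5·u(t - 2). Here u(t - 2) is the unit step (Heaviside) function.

By the second shifting theorem, L{u(t - c)·g(t - c)} = e^(-cs)·G(s) with c = 2 and G(s) = L{g(t)}.
L{5} = 5/s.

X(s) = 5*exp(-2*s)/s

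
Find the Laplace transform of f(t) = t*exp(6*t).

L{t} = 1!/s^2 = 1/s^2.
By the first shifting theorem, multiplying by e^(6t) replaces s with s - 6.

(s - 6)^(-2)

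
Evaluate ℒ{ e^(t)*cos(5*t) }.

(s - 1)/((s - 1)^2 + 25)

L{cos(5t)} = s/(s^2 + 25).
By the first shifting theorem, multiplying by e^(t) replaces s with s - 1.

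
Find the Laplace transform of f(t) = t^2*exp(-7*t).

L{e^(-7t)} = 1/(s + 7).
Then apply L{t^2·g(t)} = (-1)^2 d^2/ds^2[H(s)] with H(s) = 1/(s + 7):
differentiating 2 times and applying the sign gives 2/(s + 7)^3.

2/(s + 7)^3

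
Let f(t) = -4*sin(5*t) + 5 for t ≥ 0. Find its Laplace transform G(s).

G(s) = -20/(s^2 + 25) + 5/s

Apply the Laplace transform termwise.
(-4)·[L{sin(5t)} = 5/(s^2 + 25)]; L{5} = 5/s.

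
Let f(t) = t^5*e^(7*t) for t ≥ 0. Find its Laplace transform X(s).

L{t^5} = 5!/s^6 = 120/s^6.
By the first shifting theorem, multiplying by e^(7t) replaces s with s - 7.

X(s) = 120/(s - 7)^6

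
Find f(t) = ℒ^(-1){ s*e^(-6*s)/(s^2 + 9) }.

f(t) = Heaviside(t - 6)*(cos(3*t - 18))

The factor e^(-6s) signals a time shift by c = 6 (second shifting theorem).
L{cos(3t)} = s/(s^2 + 9), so L^-1{s/(s^2 + 9)} = cos(3*t).
Hence the inverse is u(t - 6) times that function evaluated at t - 6.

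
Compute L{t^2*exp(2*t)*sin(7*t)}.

14*(3*s^2 - 12*s - 37)/(s^2 - 4*s + 53)^3

L{sin(7t)} = 7/(s^2 + 49).
Multiplying by e^(2t) shifts s → s - 2, so L{exp(2*t)*sin(7*t)} = 7/((s - 2)^2 + 49).
Then apply L{t^2·g(t)} = (-1)^2 d^2/ds^2[G(s)] with G(s) = 7/((s - 2)^2 + 49):
differentiating 2 times and applying the sign gives 14*(3*s^2 - 12*s - 37)/(s^2 - 4*s + 53)^3.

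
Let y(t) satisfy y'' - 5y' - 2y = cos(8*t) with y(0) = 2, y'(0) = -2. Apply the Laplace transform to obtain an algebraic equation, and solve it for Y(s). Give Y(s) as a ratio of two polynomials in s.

Laplace-transform each side.
Using L{y''} = s^2 Y - s·y(0) - y'(0) and L{y'} = sY - y(0), with y(0) = 2, y'(0) = -2, the left side becomes (s^2 - 5*s - 2)Y - (2*s - 12).
The right side is L{cos(8*t)} = s/(s^2 + 64).
So (s^2 - 5*s - 2)Y = s/(s^2 + 64) + (2*s - 12).
Divide through and combine into a single rational function.

Y(s) = (2*s^3 - 12*s^2 + 129*s - 768)/(s^4 - 5*s^3 + 62*s^2 - 320*s - 128)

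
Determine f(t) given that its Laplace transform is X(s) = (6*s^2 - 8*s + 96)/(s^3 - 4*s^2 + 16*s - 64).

Factor the denominator: s^3 - 4*s^2 + 16*s - 64 = (s - 4)*(s^2 + 16).
Partial fraction decomposition gives [5/(s - 4)] + [s/(s^2 + 16)] + [-4/(s^2 + 16)].
Invert each term: 5/(s - 4) ↔ 5e^(4t); 1·s/(s^2 + 16) ↔ cos(4t); -1·4/(s^2 + 16) ↔ -sin(4t).

f(t) = 5*exp(4*t) - sin(4*t) + cos(4*t)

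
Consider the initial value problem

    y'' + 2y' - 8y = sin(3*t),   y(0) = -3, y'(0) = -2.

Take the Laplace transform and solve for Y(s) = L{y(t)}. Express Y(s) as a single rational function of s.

Y(s) = (-3*s^3 - 8*s^2 - 27*s - 69)/(s^4 + 2*s^3 + s^2 + 18*s - 72)

Apply the Laplace transform to the equation.
Using L{y''} = s^2 Y - s·y(0) - y'(0) and L{y'} = sY - y(0), with y(0) = -3, y'(0) = -2, the left side becomes (s^2 + 2*s - 8)Y - (-3*s - 8).
The right side is L{sin(3*t)} = 3/(s^2 + 9).
So (s^2 + 2*s - 8)Y = 3/(s^2 + 9) + (-3*s - 8).
Divide through and combine into a single rational function.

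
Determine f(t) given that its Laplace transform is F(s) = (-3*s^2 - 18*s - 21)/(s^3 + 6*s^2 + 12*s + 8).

f(t) = 3*t^2*exp(-2*t)/2 - 6*t*exp(-2*t) - 3*exp(-2*t)

Factor the denominator: s^3 + 6*s^2 + 12*s + 8 = (s + 2)^3.
Partial fraction decomposition gives [-3/(s + 2)] + [-6/(s + 2)^2] + [3/(s + 2)^3].
Invert each term: -3/(s + 2) ↔ -3e^(-2t); -6/(s + 2)^2 ↔ -6t·e^(-2t); 3/(s + 2)^3 ↔ (3/2)t^2·e^(-2t).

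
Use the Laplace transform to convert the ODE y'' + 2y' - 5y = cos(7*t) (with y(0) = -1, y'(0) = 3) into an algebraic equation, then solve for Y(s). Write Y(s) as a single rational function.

Y(s) = (-s^3 + s^2 - 48*s + 49)/(s^4 + 2*s^3 + 44*s^2 + 98*s - 245)

Apply the Laplace transform to the equation.
The derivative rules (L{y''} = s^2 Y - s·y(0) - y'(0) and L{y'} = sY - y(0), with y(0) = -1, y'(0) = 3) turn the left side into (s^2 + 2*s - 5)Y - (-s + 1).
The right side is L{cos(7*t)} = s/(s^2 + 49).
So (s^2 + 2*s - 5)Y = s/(s^2 + 49) + (-s + 1).
Isolate Y and clear denominators.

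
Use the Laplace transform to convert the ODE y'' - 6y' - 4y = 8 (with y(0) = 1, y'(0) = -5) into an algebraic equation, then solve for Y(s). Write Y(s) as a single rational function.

Y(s) = (s^2 - 11*s + 8)/(s^3 - 6*s^2 - 4*s)

Laplace-transform each side.
Using L{y''} = s^2 Y - s·y(0) - y'(0) and L{y'} = sY - y(0), with y(0) = 1, y'(0) = -5, the left side becomes (s^2 - 6*s - 4)Y - (s - 11).
The right side is L{8} = 8/s.
So (s^2 - 6*s - 4)Y = 8/s + (s - 11).
Isolate Y and clear denominators.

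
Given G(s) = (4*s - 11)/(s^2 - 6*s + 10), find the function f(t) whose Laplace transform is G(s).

f(t) = exp(3*t)*sin(t) + 4*exp(3*t)*cos(t)

Complete the square in the denominator: s^2 - 6*s + 10 = (s - 3)^2 + 1^2.
Split the numerator to match: 4*s - 11 = 4·(s - 3) + 1·1.
Invert each term: 4·(s - 3)/((s - 3)^2 + 1) ↔ 4e^(3t)cos(t); 1·1/((s - 3)^2 + 1) ↔ e^(3t)sin(t).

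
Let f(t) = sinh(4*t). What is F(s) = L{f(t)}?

F(s) = 4/(s^2 - 16)

L{sinh(4t)} = 4/(s^2 - 16).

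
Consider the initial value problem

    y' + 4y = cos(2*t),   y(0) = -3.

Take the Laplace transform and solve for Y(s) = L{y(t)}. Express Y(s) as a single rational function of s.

Take the Laplace transform of both sides.
With L{y'} = sY - y(0) = sY - (-3): the LHS transforms to (s + 4)Y - (-3).
The right side is L{cos(2*t)} = s/(s^2 + 4).
So (s + 4)Y = s/(s^2 + 4) + (-3).
Solve for Y(s) and write it as one ratio of polynomials.

Y(s) = (-3*s^2 + s - 12)/(s^3 + 4*s^2 + 4*s + 16)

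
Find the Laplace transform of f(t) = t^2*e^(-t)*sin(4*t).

8*(3*s^2 + 6*s - 13)/(s^2 + 2*s + 17)^3

L{sin(4t)} = 4/(s^2 + 16).
Multiplying by e^(-t) shifts s → s + 1, so L{e^(-t)*sin(4*t)} = 4/((s + 1)^2 + 16).
Then apply L{t^2·g(t)} = (-1)^2 d^2/ds^2[G(s)] with G(s) = 4/((s + 1)^2 + 16):
differentiating 2 times and applying the sign gives 8*(3*s^2 + 6*s - 13)/(s^2 + 2*s + 17)^3.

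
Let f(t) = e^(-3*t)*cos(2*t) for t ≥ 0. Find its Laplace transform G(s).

G(s) = (s + 3)/((s + 3)^2 + 4)

L{cos(2t)} = s/(s^2 + 4).
By the first shifting theorem, multiplying by e^(-3t) replaces s with s + 3.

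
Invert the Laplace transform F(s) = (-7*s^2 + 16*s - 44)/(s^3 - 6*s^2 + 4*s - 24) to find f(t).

Factor the denominator: s^3 - 6*s^2 + 4*s - 24 = (s - 6)*(s^2 + 4).
Partial fraction decomposition gives [-5/(s - 6)] + [-2*s/(s^2 + 4)] + [4/(s^2 + 4)].
Invert each term: -5/(s - 6) ↔ -5e^(6t); -2·s/(s^2 + 4) ↔ -2cos(2t); 2·2/(s^2 + 4) ↔ 2sin(2t).

f(t) = -5*exp(6*t) + 2*sin(2*t) - 2*cos(2*t)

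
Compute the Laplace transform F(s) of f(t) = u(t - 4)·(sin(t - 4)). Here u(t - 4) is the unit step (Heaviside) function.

F(s) = exp(-4*s)/(s^2 + 1)

By the second shifting theorem, L{u(t - c)·g(t - c)} = e^(-cs)·G(s) with c = 4 and G(s) = L{g(t)}.
L{sin(t)} = 1/(s^2 + 1).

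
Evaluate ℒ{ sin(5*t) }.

5/(s^2 + 25)

L{sin(5t)} = 5/(s^2 + 25).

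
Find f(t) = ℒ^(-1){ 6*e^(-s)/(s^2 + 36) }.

The factor e^(-s) signals a time shift by c = 1 (second shifting theorem).
L{sin(6t)} = 6/(s^2 + 36), so L^-1{6/(s^2 + 36)} = sin(6*t).
Hence the inverse is u(t - 1) times that function evaluated at t - 1.

f(t) = Heaviside(t - 1)*(sin(6*t - 6))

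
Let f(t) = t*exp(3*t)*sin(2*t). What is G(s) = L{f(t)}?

G(s) = 4*(s - 3)/(s^2 - 6*s + 13)^2

L{sin(2t)} = 2/(s^2 + 4).
Multiplying by e^(3t) shifts s → s - 3, so L{exp(3*t)*sin(2*t)} = 2/((s - 3)^2 + 4).
Then apply L{t·g(t)} = -d/ds[H(s)] with H(s) = 2/((s - 3)^2 + 4):
differentiating 1 time and applying the sign gives 4*(s - 3)/(s^2 - 6*s + 13)^2.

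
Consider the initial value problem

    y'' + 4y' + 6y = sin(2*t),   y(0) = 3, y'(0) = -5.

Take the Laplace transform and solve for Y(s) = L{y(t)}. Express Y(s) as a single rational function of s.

Laplace-transform each side.
Using L{y''} = s^2 Y - s·y(0) - y'(0) and L{y'} = sY - y(0), with y(0) = 3, y'(0) = -5, the left side becomes (s^2 + 4*s + 6)Y - (3*s + 7).
The right side is L{sin(2*t)} = 2/(s^2 + 4).
So (s^2 + 4*s + 6)Y = 2/(s^2 + 4) + (3*s + 7).
Isolate Y and clear denominators.

Y(s) = (3*s^3 + 7*s^2 + 12*s + 30)/(s^4 + 4*s^3 + 10*s^2 + 16*s + 24)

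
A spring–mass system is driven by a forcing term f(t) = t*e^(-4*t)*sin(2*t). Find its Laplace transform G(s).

L{sin(2t)} = 2/(s^2 + 4).
Multiplying by e^(-4t) shifts s → s + 4, so L{e^(-4*t)*sin(2*t)} = 2/((s + 4)^2 + 4).
Then apply L{t·g(t)} = -d/ds[H(s)] with H(s) = 2/((s + 4)^2 + 4):
differentiating 1 time and applying the sign gives 4*(s + 4)/(s^2 + 8*s + 20)^2.

G(s) = 4*(s + 4)/(s^2 + 8*s + 20)^2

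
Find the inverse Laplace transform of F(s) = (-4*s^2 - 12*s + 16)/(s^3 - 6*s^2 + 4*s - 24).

Factor the denominator: s^3 - 6*s^2 + 4*s - 24 = (s - 6)*(s^2 + 4).
Partial fraction decomposition gives [-5/(s - 6)] + [s/(s^2 + 4)] + [-6/(s^2 + 4)].
Invert each term: -5/(s - 6) ↔ -5e^(6t); 1·s/(s^2 + 4) ↔ cos(2t); -3·2/(s^2 + 4) ↔ -3sin(2t).

-5*exp(6*t) - 3*sin(2*t) + cos(2*t)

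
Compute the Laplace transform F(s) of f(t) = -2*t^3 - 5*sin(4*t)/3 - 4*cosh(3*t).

The transform is linear, so treat each term independently.
(-5/3)·[L{sin(4t)} = 4/(s^2 + 16)]; (-2)·[L{t^3} = 3!/s^4 = 6/s^4]; (-4)·[L{cosh(3t)} = s/(s^2 - 9)].

F(s) = -4*s/(s^2 - 9) - 20/(3*(s^2 + 16)) - 12/s^4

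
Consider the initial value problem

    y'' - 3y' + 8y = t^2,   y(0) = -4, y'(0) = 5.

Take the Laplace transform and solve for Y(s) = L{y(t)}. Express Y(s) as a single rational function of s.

Laplace-transform each side.
Using L{y''} = s^2 Y - s·y(0) - y'(0) and L{y'} = sY - y(0), with y(0) = -4, y'(0) = 5, the left side becomes (s^2 - 3*s + 8)Y - (-4*s + 17).
The right side is L{t^2} = 2/s^3.
So (s^2 - 3*s + 8)Y = 2/s^3 + (-4*s + 17).
Divide through and combine into a single rational function.

Y(s) = (-4*s^4 + 17*s^3 + 2)/(s^5 - 3*s^4 + 8*s^3)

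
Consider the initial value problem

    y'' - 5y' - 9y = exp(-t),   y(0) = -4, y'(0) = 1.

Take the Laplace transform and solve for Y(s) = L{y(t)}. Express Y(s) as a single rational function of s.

Laplace-transform each side.
The derivative rules (L{y''} = s^2 Y - s·y(0) - y'(0) and L{y'} = sY - y(0), with y(0) = -4, y'(0) = 1) turn the left side into (s^2 - 5*s - 9)Y - (-4*s + 21).
The right side is L{exp(-t)} = 1/(s + 1).
So (s^2 - 5*s - 9)Y = 1/(s + 1) + (-4*s + 21).
Divide through and combine into a single rational function.

Y(s) = (-4*s^2 + 17*s + 22)/(s^3 - 4*s^2 - 14*s - 9)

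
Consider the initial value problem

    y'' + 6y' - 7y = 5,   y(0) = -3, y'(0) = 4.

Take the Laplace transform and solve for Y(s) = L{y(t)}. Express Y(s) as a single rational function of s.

Transform both sides with L{·}.
Using L{y''} = s^2 Y - s·y(0) - y'(0) and L{y'} = sY - y(0), with y(0) = -3, y'(0) = 4, the left side becomes (s^2 + 6*s - 7)Y - (-3*s - 14).
The right side is L{5} = 5/s.
So (s^2 + 6*s - 7)Y = 5/s + (-3*s - 14).
Divide through and combine into a single rational function.

Y(s) = (-3*s^2 - 14*s + 5)/(s^3 + 6*s^2 - 7*s)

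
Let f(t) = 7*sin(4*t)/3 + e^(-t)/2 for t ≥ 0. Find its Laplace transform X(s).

Apply the Laplace transform termwise.
(7/3)·[L{sin(4t)} = 4/(s^2 + 16)]; (1/2)·[L{e^(-t)} = 1/(s + 1)].

X(s) = 28/(3*(s^2 + 16)) + 1/(2*(s + 1))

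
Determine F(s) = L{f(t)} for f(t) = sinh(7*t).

F(s) = 7/(s^2 - 49)

L{sinh(7t)} = 7/(s^2 - 49).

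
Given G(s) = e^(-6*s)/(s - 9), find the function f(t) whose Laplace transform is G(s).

The factor e^(-6s) signals a time shift by c = 6 (second shifting theorem).
L{e^(9t)} = 1/(s - 9), so L^-1{1/(s - 9)} = e^(9*t).
Hence the inverse is u(t - 6) times that function evaluated at t - 6.

f(t) = Heaviside(t - 6)*(exp(9*t - 54))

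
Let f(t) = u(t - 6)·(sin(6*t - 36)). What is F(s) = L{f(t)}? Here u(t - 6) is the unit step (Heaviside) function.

F(s) = 6*exp(-6*s)/(s^2 + 36)

By the second shifting theorem, L{u(t - c)·g(t - c)} = e^(-cs)·G(s) with c = 6 and G(s) = L{g(t)}.
L{sin(6t)} = 6/(s^2 + 36).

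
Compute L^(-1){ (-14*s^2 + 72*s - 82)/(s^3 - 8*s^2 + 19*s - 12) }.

-6*exp(4*t) - 4*exp(3*t) - 4*exp(t)

Factor the denominator: s^3 - 8*s^2 + 19*s - 12 = (s - 4)*(s - 3)*(s - 1).
Partial fraction decomposition gives [-4/(s - 3)] + [-6/(s - 4)] + [-4/(s - 1)].
Invert each term: -4/(s - 3) ↔ -4e^(3t); -6/(s - 4) ↔ -6e^(4t); -4/(s - 1) ↔ -4e^(t).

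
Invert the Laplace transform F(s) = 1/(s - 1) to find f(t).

Since L{e^(t)} = 1/(s - 1), the inverse is exp(t).

f(t) = exp(t)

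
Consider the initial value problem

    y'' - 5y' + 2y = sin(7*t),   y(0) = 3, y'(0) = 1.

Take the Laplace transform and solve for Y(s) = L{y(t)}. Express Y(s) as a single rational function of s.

Laplace-transform each side.
The derivative rules (L{y''} = s^2 Y - s·y(0) - y'(0) and L{y'} = sY - y(0), with y(0) = 3, y'(0) = 1) turn the left side into (s^2 - 5*s + 2)Y - (3*s - 14).
The right side is L{sin(7*t)} = 7/(s^2 + 49).
So (s^2 - 5*s + 2)Y = 7/(s^2 + 49) + (3*s - 14).
Solve for Y(s) and write it as one ratio of polynomials.

Y(s) = (3*s^3 - 14*s^2 + 147*s - 679)/(s^4 - 5*s^3 + 51*s^2 - 245*s + 98)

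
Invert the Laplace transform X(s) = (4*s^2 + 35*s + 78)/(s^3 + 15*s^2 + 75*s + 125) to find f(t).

Factor the denominator: s^3 + 15*s^2 + 75*s + 125 = (s + 5)^3.
Partial fraction decomposition gives [4/(s + 5)] + [-5/(s + 5)^2] + [3/(s + 5)^3].
Invert each term: 4/(s + 5) ↔ 4e^(-5t); -5/(s + 5)^2 ↔ -5t·e^(-5t); 3/(s + 5)^3 ↔ (3/2)t^2·e^(-5t).

f(t) = 3*t^2*exp(-5*t)/2 - 5*t*exp(-5*t) + 4*exp(-5*t)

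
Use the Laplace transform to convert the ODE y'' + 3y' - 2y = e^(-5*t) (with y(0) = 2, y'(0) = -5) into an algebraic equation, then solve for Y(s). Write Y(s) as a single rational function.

Laplace-transform each side.
The derivative rules (L{y''} = s^2 Y - s·y(0) - y'(0) and L{y'} = sY - y(0), with y(0) = 2, y'(0) = -5) turn the left side into (s^2 + 3*s - 2)Y - (2*s + 1).
The right side is L{e^(-5*t)} = 1/(s + 5).
So (s^2 + 3*s - 2)Y = 1/(s + 5) + (2*s + 1).
Divide through and combine into a single rational function.

Y(s) = (2*s^2 + 11*s + 6)/(s^3 + 8*s^2 + 13*s - 10)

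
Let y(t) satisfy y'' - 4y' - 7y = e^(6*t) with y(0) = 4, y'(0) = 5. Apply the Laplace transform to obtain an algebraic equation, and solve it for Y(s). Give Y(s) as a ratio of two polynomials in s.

Y(s) = (4*s^2 - 35*s + 67)/(s^3 - 10*s^2 + 17*s + 42)

Laplace-transform each side.
Using L{y''} = s^2 Y - s·y(0) - y'(0) and L{y'} = sY - y(0), with y(0) = 4, y'(0) = 5, the left side becomes (s^2 - 4*s - 7)Y - (4*s - 11).
The right side is L{e^(6*t)} = 1/(s - 6).
So (s^2 - 4*s - 7)Y = 1/(s - 6) + (4*s - 11).
Isolate Y and clear denominators.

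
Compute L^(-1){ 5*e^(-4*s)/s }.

The factor e^(-4s) signals a time shift by c = 4 (second shifting theorem).
L{5} = 5/s, so L^-1{5/s} = 5.
Hence the inverse is u(t - 4) times that function evaluated at t - 4.

Heaviside(t - 4)*(5)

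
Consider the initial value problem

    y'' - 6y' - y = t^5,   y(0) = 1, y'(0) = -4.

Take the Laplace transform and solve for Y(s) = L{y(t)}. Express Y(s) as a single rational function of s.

Take the Laplace transform of both sides.
With L{y''} = s^2 Y - s·y(0) - y'(0) and L{y'} = sY - y(0), with y(0) = 1, y'(0) = -4: the LHS transforms to (s^2 - 6*s - 1)Y - (s - 10).
The right side is L{t^5} = 120/s^6.
So (s^2 - 6*s - 1)Y = 120/s^6 + (s - 10).
Divide through and combine into a single rational function.

Y(s) = (s^7 - 10*s^6 + 120)/(s^8 - 6*s^7 - s^6)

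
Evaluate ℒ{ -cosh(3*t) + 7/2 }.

The transform is linear, so treat each term independently.
L{7/2} = (7/2)/s; (-1)·[L{cosh(3t)} = s/(s^2 - 9)].

-s/(s^2 - 9) + 7/(2*s)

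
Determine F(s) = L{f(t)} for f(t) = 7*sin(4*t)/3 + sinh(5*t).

The transform is linear, so treat each term independently.
(7/3)·[L{sin(4t)} = 4/(s^2 + 16)]; L{sinh(5t)} = 5/(s^2 - 25).

F(s) = 28/(3*(s^2 + 16)) + 5/(s^2 - 25)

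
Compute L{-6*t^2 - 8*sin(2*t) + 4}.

The transform is linear, so treat each term independently.
(-6)·[L{t^2} = 2!/s^3 = 2/s^3]; (-8)·[L{sin(2t)} = 2/(s^2 + 4)]; L{4} = 4/s.

-16/(s^2 + 4) + 4/s - 12/s^3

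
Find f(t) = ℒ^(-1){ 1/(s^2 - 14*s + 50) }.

f(t) = exp(7*t)*sin(t)

Rewrite the denominator: s^2 - 14*s + 50 = (s - 7)^2 + 1.
The form in (s - 7) signals a first-shifting-theorem factor e^(7t).
Since L{sin(t)} = 1/(s^2 + 1), the inverse is e^(7*t)*sin(t).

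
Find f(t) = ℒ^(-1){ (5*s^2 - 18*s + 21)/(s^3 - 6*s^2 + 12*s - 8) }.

f(t) = 5*t^2*exp(2*t)/2 + 2*t*exp(2*t) + 5*exp(2*t)

Factor the denominator: s^3 - 6*s^2 + 12*s - 8 = (s - 2)^3.
Partial fraction decomposition gives [5/(s - 2)] + [2/(s - 2)^2] + [5/(s - 2)^3].
Invert each term: 5/(s - 2) ↔ 5e^(2t); 2/(s - 2)^2 ↔ 2t·e^(2t); 5/(s - 2)^3 ↔ (5/2)t^2·e^(2t).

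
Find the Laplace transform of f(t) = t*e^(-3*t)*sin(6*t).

L{sin(6t)} = 6/(s^2 + 36).
Multiplying by e^(-3t) shifts s → s + 3, so L{e^(-3*t)*sin(6*t)} = 6/((s + 3)^2 + 36).
Then apply L{t·g(t)} = -d/ds[G(s)] with G(s) = 6/((s + 3)^2 + 36):
differentiating 1 time and applying the sign gives 12*(s + 3)/(s^2 + 6*s + 45)^2.

12*(s + 3)/(s^2 + 6*s + 45)^2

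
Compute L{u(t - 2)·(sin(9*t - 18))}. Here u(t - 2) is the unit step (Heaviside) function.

By the second shifting theorem, L{u(t - c)·g(t - c)} = e^(-cs)·H(s) with c = 2 and H(s) = L{g(t)}.
L{sin(9t)} = 9/(s^2 + 81).

9*exp(-2*s)/(s^2 + 81)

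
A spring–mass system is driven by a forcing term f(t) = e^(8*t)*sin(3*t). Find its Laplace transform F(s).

F(s) = 3/((s - 8)^2 + 9)

L{sin(3t)} = 3/(s^2 + 9).
By the first shifting theorem, multiplying by e^(8t) replaces s with s - 8.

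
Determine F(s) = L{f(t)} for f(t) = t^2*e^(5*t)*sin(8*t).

F(s) = 16*(3*s^2 - 30*s + 11)/(s^2 - 10*s + 89)^3

L{sin(8t)} = 8/(s^2 + 64).
Multiplying by e^(5t) shifts s → s - 5, so L{e^(5*t)*sin(8*t)} = 8/((s - 5)^2 + 64).
Then apply L{t^2·g(t)} = (-1)^2 d^2/ds^2[G(s)] with G(s) = 8/((s - 5)^2 + 64):
differentiating 2 times and applying the sign gives 16*(3*s^2 - 30*s + 11)/(s^2 - 10*s + 89)^3.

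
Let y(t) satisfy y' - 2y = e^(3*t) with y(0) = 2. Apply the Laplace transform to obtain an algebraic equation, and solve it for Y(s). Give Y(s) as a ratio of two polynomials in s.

Transform both sides with L{·}.
Using L{y'} = sY - y(0) = sY - 2, the left side becomes (s - 2)Y - (2).
The right side is L{e^(3*t)} = 1/(s - 3).
So (s - 2)Y = 1/(s - 3) + (2).
Solve for Y(s) and write it as one ratio of polynomials.

Y(s) = (2*s - 5)/(s^2 - 5*s + 6)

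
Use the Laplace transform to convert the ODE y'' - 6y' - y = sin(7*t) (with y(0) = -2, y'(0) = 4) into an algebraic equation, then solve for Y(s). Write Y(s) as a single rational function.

Laplace-transform each side.
With L{y''} = s^2 Y - s·y(0) - y'(0) and L{y'} = sY - y(0), with y(0) = -2, y'(0) = 4: the LHS transforms to (s^2 - 6*s - 1)Y - (-2*s + 16).
The right side is L{sin(7*t)} = 7/(s^2 + 49).
So (s^2 - 6*s - 1)Y = 7/(s^2 + 49) + (-2*s + 16).
Solve for Y(s) and write it as one ratio of polynomials.

Y(s) = (-2*s^3 + 16*s^2 - 98*s + 791)/(s^4 - 6*s^3 + 48*s^2 - 294*s - 49)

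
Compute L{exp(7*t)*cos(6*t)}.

L{cos(6t)} = s/(s^2 + 36).
By the first shifting theorem, multiplying by e^(7t) replaces s with s - 7.

(s - 7)/((s - 7)^2 + 36)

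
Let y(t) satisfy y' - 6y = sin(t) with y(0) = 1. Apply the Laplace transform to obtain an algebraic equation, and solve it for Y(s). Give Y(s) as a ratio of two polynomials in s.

Y(s) = (s^2 + 2)/(s^3 - 6*s^2 + s - 6)

Transform both sides with L{·}.
Using L{y'} = sY - y(0) = sY - 1, the left side becomes (s - 6)Y - (1).
The right side is L{sin(t)} = 1/(s^2 + 1).
So (s - 6)Y = 1/(s^2 + 1) + (1).
Divide through and combine into a single rational function.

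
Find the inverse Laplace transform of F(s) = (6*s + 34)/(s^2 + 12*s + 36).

Factor the denominator: s^2 + 12*s + 36 = (s + 6)^2.
Partial fraction decomposition gives [6/(s + 6)] + [-2/(s + 6)^2].
Invert each term: 6/(s + 6) ↔ 6e^(-6t); -2/(s + 6)^2 ↔ -2t·e^(-6t).

-2*t*exp(-6*t) + 6*exp(-6*t)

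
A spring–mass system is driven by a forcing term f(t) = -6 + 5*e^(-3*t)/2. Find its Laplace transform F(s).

By linearity of the Laplace transform, transform each term separately.
(5/2)·[L{e^(-3t)} = 1/(s + 3)]; L{-6} = -6/s.

F(s) = 5/(2*(s + 3)) - 6/s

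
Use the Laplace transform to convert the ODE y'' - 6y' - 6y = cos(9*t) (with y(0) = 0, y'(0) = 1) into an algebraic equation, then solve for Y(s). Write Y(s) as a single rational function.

Transform both sides with L{·}.
With L{y''} = s^2 Y - s·y(0) - y'(0) and L{y'} = sY - y(0), with y(0) = 0, y'(0) = 1: the LHS transforms to (s^2 - 6*s - 6)Y - (1).
The right side is L{cos(9*t)} = s/(s^2 + 81).
So (s^2 - 6*s - 6)Y = s/(s^2 + 81) + (1).
Divide through and combine into a single rational function.

Y(s) = (s^2 + s + 81)/(s^4 - 6*s^3 + 75*s^2 - 486*s - 486)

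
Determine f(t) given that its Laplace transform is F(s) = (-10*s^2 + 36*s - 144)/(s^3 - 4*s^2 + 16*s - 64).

Factor the denominator: s^3 - 4*s^2 + 16*s - 64 = (s - 4)*(s^2 + 16).
Partial fraction decomposition gives [-5/(s - 4)] + [-5*s/(s^2 + 16)] + [16/(s^2 + 16)].
Invert each term: -5/(s - 4) ↔ -5e^(4t); -5·s/(s^2 + 16) ↔ -5cos(4t); 4·4/(s^2 + 16) ↔ 4sin(4t).

f(t) = -5*exp(4*t) + 4*sin(4*t) - 5*cos(4*t)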